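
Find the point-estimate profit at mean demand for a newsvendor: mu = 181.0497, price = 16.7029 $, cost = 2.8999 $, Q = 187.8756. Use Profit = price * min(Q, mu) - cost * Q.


Sales at mu = min(187.8756, 181.0497) = 181.0497
Revenue = 16.7029 * 181.0497 = 3024.0550
Total cost = 2.8999 * 187.8756 = 544.8205
Profit = 3024.0550 - 544.8205 = 2479.2346

2479.2346 $


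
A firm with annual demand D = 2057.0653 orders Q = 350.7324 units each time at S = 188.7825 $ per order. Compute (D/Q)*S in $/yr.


Number of orders = D/Q = 5.8651
Cost = 5.8651 * 188.7825 = 1107.2200

1107.2200 $/yr


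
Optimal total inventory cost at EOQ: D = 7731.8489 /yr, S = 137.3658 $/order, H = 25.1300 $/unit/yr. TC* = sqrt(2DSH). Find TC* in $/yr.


2*D*S*H = 53380724.2999
TC* = sqrt(53380724.2999) = 7306.2114

7306.2114 $/yr


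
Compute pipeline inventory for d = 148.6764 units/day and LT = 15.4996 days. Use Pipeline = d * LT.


Pipeline = 148.6764 * 15.4996 = 2304.4247

2304.4247 units


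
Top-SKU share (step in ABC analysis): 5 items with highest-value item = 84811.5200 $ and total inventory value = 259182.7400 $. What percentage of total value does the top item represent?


Top item = 84811.5200
Total = 259182.7400
Percentage = 84811.5200 / 259182.7400 * 100 = 32.7227

32.7227%


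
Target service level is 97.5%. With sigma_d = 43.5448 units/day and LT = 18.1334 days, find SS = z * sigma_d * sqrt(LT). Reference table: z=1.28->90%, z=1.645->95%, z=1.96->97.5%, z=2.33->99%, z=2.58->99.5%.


From the table, SL = 97.5% corresponds to z = 1.96
sqrt(LT) = sqrt(18.1334) = 4.2583
SS = 1.96 * 43.5448 * 4.2583 = 363.4394

363.4394 units


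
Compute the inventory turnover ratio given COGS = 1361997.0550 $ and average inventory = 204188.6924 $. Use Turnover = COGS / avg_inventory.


Turnover = 1361997.0550 / 204188.6924 = 6.6703

6.6703


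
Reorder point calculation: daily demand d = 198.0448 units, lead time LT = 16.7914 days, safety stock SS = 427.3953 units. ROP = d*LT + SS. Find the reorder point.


d*LT = 198.0448 * 16.7914 = 3325.4495
ROP = 3325.4495 + 427.3953 = 3752.8448

3752.8448 units


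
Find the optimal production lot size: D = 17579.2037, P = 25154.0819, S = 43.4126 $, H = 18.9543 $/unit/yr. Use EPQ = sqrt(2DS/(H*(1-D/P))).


1 - D/P = 1 - 0.6989 = 0.3011
H*(1-D/P) = 5.7079
2DS = 1526317.8771
EPQ = sqrt(267405.3287) = 517.1125

517.1125 units


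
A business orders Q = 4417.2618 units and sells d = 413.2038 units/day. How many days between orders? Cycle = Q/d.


Cycle = 4417.2618 / 413.2038 = 10.6903

10.6903 days


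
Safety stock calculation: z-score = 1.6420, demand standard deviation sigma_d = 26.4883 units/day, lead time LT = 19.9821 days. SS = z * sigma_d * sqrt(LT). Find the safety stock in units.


sqrt(LT) = sqrt(19.9821) = 4.4701
SS = 1.6420 * 26.4883 * 4.4701 = 194.4231

194.4231 units


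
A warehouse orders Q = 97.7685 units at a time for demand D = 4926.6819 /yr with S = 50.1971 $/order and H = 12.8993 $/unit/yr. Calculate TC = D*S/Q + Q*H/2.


Ordering cost = D*S/Q = 2529.4972
Holding cost = Q*H/2 = 630.5726
TC = 2529.4972 + 630.5726 = 3160.0698

3160.0698 $/yr


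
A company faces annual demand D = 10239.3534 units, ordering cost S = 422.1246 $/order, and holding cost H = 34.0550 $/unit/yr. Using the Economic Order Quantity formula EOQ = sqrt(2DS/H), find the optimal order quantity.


2*D*S = 2 * 10239.3534 * 422.1246 = 8644565.9165
2*D*S/H = 253841.3131
EOQ = sqrt(253841.3131) = 503.8267

503.8267 units


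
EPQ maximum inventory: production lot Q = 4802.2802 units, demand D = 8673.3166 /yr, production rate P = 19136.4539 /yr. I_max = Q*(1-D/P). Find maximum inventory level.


D/P = 0.4532
1 - D/P = 0.5468
I_max = 4802.2802 * 0.5468 = 2625.7172

2625.7172 units


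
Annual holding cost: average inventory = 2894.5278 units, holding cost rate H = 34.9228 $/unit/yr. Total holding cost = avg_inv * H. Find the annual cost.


Cost = 2894.5278 * 34.9228 = 101085.0155

101085.0155 $/yr


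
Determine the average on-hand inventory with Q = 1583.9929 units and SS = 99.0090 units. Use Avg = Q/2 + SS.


Q/2 = 791.9964
Avg = 791.9964 + 99.0090 = 891.0054

891.0054 units


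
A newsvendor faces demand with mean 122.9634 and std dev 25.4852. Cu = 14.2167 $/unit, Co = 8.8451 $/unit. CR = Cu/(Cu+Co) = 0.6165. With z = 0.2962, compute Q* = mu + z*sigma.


CR = Cu/(Cu+Co) = 14.2167/(14.2167+8.8451) = 0.6165
z = 0.2962
Q* = 122.9634 + 0.2962 * 25.4852 = 130.5121

130.5121 units


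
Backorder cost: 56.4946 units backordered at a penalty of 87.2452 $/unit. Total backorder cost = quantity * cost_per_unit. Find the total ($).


Total = 56.4946 * 87.2452 = 4928.8827

4928.8827 $


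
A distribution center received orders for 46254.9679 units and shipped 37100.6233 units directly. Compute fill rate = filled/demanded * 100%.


FR = 37100.6233 / 46254.9679 * 100 = 80.2089

80.2089%


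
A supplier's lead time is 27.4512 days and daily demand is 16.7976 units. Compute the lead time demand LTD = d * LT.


LTD = 16.7976 * 27.4512 = 461.1143

461.1143 units


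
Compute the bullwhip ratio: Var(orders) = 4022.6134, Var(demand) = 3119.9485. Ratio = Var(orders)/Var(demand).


BW = 4022.6134 / 3119.9485 = 1.2893

1.2893


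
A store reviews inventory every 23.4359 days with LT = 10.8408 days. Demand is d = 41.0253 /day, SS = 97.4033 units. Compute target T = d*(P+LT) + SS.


P + LT = 34.2767
d*(P+LT) = 41.0253 * 34.2767 = 1406.2119
T = 1406.2119 + 97.4033 = 1503.6152

1503.6152 units


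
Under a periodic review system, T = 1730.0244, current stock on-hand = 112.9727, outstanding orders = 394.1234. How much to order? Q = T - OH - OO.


Inventory position = OH + OO = 112.9727 + 394.1234 = 507.0961
Q = 1730.0244 - 507.0961 = 1222.9283

1222.9283 units


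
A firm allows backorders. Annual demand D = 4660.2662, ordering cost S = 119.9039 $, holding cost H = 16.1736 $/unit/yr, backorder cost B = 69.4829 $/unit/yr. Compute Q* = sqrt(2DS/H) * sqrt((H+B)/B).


sqrt(2DS/H) = 262.8655
sqrt((H+B)/B) = 1.1103
Q* = 262.8655 * 1.1103 = 291.8602

291.8602 units


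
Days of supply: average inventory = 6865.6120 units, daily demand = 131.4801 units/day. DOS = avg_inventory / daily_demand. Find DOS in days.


DOS = 6865.6120 / 131.4801 = 52.2179

52.2179 days


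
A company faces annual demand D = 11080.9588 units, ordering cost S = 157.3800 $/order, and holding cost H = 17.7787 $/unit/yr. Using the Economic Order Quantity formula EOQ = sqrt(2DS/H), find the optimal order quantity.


2*D*S = 2 * 11080.9588 * 157.3800 = 3487842.5919
2*D*S/H = 196180.9689
EOQ = sqrt(196180.9689) = 442.9232

442.9232 units


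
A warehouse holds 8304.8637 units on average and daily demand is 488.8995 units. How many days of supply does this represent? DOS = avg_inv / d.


DOS = 8304.8637 / 488.8995 = 16.9869

16.9869 days


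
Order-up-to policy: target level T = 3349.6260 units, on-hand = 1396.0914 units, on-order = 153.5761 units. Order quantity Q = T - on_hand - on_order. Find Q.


Inventory position = OH + OO = 1396.0914 + 153.5761 = 1549.6675
Q = 3349.6260 - 1549.6675 = 1799.9585

1799.9585 units


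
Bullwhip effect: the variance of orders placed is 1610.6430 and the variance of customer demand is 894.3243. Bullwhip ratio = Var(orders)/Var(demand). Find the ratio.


BW = 1610.6430 / 894.3243 = 1.8010

1.8010


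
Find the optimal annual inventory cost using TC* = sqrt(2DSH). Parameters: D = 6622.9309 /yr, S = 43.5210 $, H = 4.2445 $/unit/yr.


2*D*S*H = 2446840.2911
TC* = sqrt(2446840.2911) = 1564.2379

1564.2379 $/yr


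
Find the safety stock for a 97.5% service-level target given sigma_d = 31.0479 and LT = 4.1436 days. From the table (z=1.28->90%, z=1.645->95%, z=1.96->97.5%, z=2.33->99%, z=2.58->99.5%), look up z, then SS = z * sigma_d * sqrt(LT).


From the table, SL = 97.5% corresponds to z = 1.96
sqrt(LT) = sqrt(4.1436) = 2.0356
SS = 1.96 * 31.0479 * 2.0356 = 123.8732

123.8732 units


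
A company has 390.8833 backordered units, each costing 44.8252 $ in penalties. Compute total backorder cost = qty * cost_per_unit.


Total = 390.8833 * 44.8252 = 17521.4221

17521.4221 $


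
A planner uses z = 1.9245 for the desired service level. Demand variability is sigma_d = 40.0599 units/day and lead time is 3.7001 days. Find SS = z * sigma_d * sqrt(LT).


sqrt(LT) = sqrt(3.7001) = 1.9236
SS = 1.9245 * 40.0599 * 1.9236 = 148.2977

148.2977 units


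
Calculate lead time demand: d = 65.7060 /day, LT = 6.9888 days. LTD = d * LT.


LTD = 65.7060 * 6.9888 = 459.2061

459.2061 units


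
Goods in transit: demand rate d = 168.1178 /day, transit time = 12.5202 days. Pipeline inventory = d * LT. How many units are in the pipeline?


Pipeline = 168.1178 * 12.5202 = 2104.8685

2104.8685 units


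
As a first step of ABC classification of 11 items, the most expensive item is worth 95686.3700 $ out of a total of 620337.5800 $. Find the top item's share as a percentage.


Top item = 95686.3700
Total = 620337.5800
Percentage = 95686.3700 / 620337.5800 * 100 = 15.4249

15.4249%


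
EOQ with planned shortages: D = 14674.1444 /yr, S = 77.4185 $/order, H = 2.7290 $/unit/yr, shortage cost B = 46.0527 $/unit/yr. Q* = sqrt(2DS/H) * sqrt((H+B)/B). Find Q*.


sqrt(2DS/H) = 912.4561
sqrt((H+B)/B) = 1.0292
Q* = 912.4561 * 1.0292 = 939.1023

939.1023 units


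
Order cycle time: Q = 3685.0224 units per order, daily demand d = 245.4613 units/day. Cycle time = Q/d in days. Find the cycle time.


Cycle = 3685.0224 / 245.4613 = 15.0126

15.0126 days


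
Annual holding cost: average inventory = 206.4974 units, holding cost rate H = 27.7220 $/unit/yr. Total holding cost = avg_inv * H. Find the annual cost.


Cost = 206.4974 * 27.7220 = 5724.5209

5724.5209 $/yr


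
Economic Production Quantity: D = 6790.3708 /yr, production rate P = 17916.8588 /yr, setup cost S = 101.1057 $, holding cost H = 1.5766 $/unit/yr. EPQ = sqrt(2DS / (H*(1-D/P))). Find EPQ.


1 - D/P = 1 - 0.3790 = 0.6210
H*(1-D/P) = 0.9791
2DS = 1373090.3860
EPQ = sqrt(1402430.5747) = 1184.2426

1184.2426 units


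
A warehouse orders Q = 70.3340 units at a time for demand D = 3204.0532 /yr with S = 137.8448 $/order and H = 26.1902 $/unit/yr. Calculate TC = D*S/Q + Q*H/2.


Ordering cost = D*S/Q = 6279.4960
Holding cost = Q*H/2 = 921.0308
TC = 6279.4960 + 921.0308 = 7200.5268

7200.5268 $/yr


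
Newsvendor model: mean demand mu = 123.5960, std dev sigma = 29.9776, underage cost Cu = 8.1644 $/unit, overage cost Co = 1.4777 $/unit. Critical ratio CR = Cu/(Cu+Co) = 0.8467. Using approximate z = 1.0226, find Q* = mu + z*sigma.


CR = Cu/(Cu+Co) = 8.1644/(8.1644+1.4777) = 0.8467
z = 1.0226
Q* = 123.5960 + 1.0226 * 29.9776 = 154.2511

154.2511 units


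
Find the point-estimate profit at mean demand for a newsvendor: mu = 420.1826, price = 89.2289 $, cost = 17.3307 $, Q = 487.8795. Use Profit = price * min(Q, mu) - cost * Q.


Sales at mu = min(487.8795, 420.1826) = 420.1826
Revenue = 89.2289 * 420.1826 = 37492.4312
Total cost = 17.3307 * 487.8795 = 8455.2933
Profit = 37492.4312 - 8455.2933 = 29037.1379

29037.1379 $


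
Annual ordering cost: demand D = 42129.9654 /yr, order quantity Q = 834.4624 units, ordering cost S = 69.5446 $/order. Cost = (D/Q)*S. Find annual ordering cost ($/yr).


Number of orders = D/Q = 50.4876
Cost = 50.4876 * 69.5446 = 3511.1367

3511.1367 $/yr


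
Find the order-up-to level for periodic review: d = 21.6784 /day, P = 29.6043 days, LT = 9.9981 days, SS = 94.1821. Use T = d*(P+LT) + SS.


P + LT = 39.6024
d*(P+LT) = 21.6784 * 39.6024 = 858.5167
T = 858.5167 + 94.1821 = 952.6988

952.6988 units


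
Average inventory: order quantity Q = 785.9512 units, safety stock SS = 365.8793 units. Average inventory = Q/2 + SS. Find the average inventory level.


Q/2 = 392.9756
Avg = 392.9756 + 365.8793 = 758.8549

758.8549 units


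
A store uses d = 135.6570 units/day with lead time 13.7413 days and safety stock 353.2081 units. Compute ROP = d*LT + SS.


d*LT = 135.6570 * 13.7413 = 1864.1035
ROP = 1864.1035 + 353.2081 = 2217.3116

2217.3116 units


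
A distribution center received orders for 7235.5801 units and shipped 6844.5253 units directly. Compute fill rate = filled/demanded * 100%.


FR = 6844.5253 / 7235.5801 * 100 = 94.5954

94.5954%


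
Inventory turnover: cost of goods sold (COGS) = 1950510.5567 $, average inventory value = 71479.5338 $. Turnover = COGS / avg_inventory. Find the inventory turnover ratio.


Turnover = 1950510.5567 / 71479.5338 = 27.2877

27.2877


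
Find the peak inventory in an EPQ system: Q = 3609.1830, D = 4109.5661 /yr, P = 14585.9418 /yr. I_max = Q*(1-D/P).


D/P = 0.2817
1 - D/P = 0.7183
I_max = 3609.1830 * 0.7183 = 2592.3014

2592.3014 units


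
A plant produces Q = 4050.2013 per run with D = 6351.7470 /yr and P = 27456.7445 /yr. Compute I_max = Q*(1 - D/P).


D/P = 0.2313
1 - D/P = 0.7687
I_max = 4050.2013 * 0.7687 = 3113.2419

3113.2419 units


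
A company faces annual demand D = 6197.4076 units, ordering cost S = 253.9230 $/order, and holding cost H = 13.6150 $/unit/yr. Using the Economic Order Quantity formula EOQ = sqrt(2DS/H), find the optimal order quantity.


2*D*S = 2 * 6197.4076 * 253.9230 = 3147328.6600
2*D*S/H = 231166.2622
EOQ = sqrt(231166.2622) = 480.7975

480.7975 units


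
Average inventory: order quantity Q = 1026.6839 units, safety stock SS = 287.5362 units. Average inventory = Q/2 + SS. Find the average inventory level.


Q/2 = 513.3419
Avg = 513.3419 + 287.5362 = 800.8782

800.8782 units


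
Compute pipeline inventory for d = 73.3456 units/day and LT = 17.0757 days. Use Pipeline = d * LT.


Pipeline = 73.3456 * 17.0757 = 1252.4275

1252.4275 units


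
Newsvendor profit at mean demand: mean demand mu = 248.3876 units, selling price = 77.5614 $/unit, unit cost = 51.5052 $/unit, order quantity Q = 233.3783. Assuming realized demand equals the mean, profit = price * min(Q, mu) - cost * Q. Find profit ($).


Sales at mu = min(233.3783, 248.3876) = 233.3783
Revenue = 77.5614 * 233.3783 = 18101.1477
Total cost = 51.5052 * 233.3783 = 12020.1960
Profit = 18101.1477 - 12020.1960 = 6080.9517

6080.9517 $


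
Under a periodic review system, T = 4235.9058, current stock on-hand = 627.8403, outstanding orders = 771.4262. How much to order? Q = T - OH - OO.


Inventory position = OH + OO = 627.8403 + 771.4262 = 1399.2665
Q = 4235.9058 - 1399.2665 = 2836.6393

2836.6393 units


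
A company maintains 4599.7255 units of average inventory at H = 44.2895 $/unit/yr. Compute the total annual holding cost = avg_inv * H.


Cost = 4599.7255 * 44.2895 = 203719.5425

203719.5425 $/yr


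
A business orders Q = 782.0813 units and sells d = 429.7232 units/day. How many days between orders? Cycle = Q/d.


Cycle = 782.0813 / 429.7232 = 1.8200

1.8200 days


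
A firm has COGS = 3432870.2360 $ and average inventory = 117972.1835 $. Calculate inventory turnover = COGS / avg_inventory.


Turnover = 3432870.2360 / 117972.1835 = 29.0990

29.0990


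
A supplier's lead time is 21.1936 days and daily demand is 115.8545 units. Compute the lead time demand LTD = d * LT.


LTD = 115.8545 * 21.1936 = 2455.3739

2455.3739 units


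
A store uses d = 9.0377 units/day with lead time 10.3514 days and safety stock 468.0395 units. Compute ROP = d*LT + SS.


d*LT = 9.0377 * 10.3514 = 93.5528
ROP = 93.5528 + 468.0395 = 561.5923

561.5923 units


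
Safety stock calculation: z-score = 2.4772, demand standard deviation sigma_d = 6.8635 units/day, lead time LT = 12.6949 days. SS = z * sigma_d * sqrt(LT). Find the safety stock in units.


sqrt(LT) = sqrt(12.6949) = 3.5630
SS = 2.4772 * 6.8635 * 3.5630 = 60.5789

60.5789 units


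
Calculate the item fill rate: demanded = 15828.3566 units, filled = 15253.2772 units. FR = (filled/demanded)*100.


FR = 15253.2772 / 15828.3566 * 100 = 96.3668

96.3668%


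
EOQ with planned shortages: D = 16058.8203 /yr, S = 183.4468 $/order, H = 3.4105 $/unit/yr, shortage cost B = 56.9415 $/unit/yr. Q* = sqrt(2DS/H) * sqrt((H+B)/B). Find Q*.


sqrt(2DS/H) = 1314.3707
sqrt((H+B)/B) = 1.0295
Q* = 1314.3707 * 1.0295 = 1353.1603

1353.1603 units


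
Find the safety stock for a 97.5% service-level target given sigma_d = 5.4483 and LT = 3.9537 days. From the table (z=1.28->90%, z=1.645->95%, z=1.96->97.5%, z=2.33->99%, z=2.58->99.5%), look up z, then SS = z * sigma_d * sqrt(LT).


From the table, SL = 97.5% corresponds to z = 1.96
sqrt(LT) = sqrt(3.9537) = 1.9884
SS = 1.96 * 5.4483 * 1.9884 = 21.2334

21.2334 units


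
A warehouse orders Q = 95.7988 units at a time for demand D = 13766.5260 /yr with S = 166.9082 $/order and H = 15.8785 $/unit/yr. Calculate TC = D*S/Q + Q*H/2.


Ordering cost = D*S/Q = 23985.1238
Holding cost = Q*H/2 = 760.5706
TC = 23985.1238 + 760.5706 = 24745.6944

24745.6944 $/yr


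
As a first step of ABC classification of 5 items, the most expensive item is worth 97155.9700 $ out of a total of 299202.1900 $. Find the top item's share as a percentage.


Top item = 97155.9700
Total = 299202.1900
Percentage = 97155.9700 / 299202.1900 * 100 = 32.4717

32.4717%


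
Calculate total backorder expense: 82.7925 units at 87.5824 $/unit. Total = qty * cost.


Total = 82.7925 * 87.5824 = 7251.1659

7251.1659 $


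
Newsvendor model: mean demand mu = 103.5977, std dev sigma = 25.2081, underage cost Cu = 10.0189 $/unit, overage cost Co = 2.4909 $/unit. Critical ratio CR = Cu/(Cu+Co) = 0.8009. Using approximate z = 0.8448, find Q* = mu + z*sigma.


CR = Cu/(Cu+Co) = 10.0189/(10.0189+2.4909) = 0.8009
z = 0.8448
Q* = 103.5977 + 0.8448 * 25.2081 = 124.8935

124.8935 units


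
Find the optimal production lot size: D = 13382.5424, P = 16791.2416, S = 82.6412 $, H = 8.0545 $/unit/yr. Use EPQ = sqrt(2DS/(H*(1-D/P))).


1 - D/P = 1 - 0.7970 = 0.2030
H*(1-D/P) = 1.6351
2DS = 2211898.7260
EPQ = sqrt(1352760.0978) = 1163.0822

1163.0822 units


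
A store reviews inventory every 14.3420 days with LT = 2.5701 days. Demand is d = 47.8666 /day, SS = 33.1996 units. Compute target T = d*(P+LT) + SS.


P + LT = 16.9121
d*(P+LT) = 47.8666 * 16.9121 = 809.5247
T = 809.5247 + 33.1996 = 842.7243

842.7243 units


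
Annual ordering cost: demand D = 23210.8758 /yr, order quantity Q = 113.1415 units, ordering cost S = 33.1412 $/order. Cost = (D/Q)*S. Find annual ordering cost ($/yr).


Number of orders = D/Q = 205.1491
Cost = 205.1491 * 33.1412 = 6798.8870

6798.8870 $/yr


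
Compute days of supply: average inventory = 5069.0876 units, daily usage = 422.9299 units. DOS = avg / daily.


DOS = 5069.0876 / 422.9299 = 11.9856

11.9856 days


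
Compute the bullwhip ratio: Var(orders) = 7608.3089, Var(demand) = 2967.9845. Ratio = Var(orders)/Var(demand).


BW = 7608.3089 / 2967.9845 = 2.5635

2.5635


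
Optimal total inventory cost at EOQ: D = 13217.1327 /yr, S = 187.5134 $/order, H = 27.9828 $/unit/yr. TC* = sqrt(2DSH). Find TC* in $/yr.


2*D*S*H = 138704554.8879
TC* = sqrt(138704554.8879) = 11777.2898

11777.2898 $/yr


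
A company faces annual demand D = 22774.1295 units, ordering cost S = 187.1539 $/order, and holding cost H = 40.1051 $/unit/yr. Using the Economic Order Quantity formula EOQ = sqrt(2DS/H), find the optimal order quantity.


2*D*S = 2 * 22774.1295 * 187.1539 = 8524534.3101
2*D*S/H = 212554.8698
EOQ = sqrt(212554.8698) = 461.0367

461.0367 units


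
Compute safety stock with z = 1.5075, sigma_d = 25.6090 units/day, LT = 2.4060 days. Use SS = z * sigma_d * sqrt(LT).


sqrt(LT) = sqrt(2.4060) = 1.5511
SS = 1.5075 * 25.6090 * 1.5511 = 59.8822

59.8822 units


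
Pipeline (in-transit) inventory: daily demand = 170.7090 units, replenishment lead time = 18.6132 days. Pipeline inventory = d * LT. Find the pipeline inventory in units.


Pipeline = 170.7090 * 18.6132 = 3177.4408

3177.4408 units


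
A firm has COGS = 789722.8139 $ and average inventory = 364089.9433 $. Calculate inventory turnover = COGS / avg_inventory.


Turnover = 789722.8139 / 364089.9433 = 2.1690

2.1690


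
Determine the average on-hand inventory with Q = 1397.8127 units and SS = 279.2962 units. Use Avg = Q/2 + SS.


Q/2 = 698.9063
Avg = 698.9063 + 279.2962 = 978.2025

978.2025 units


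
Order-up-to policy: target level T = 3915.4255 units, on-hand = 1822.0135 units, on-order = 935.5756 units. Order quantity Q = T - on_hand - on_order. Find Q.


Inventory position = OH + OO = 1822.0135 + 935.5756 = 2757.5891
Q = 3915.4255 - 2757.5891 = 1157.8364

1157.8364 units


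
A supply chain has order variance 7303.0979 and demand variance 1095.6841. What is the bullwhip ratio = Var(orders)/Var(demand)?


BW = 7303.0979 / 1095.6841 = 6.6653

6.6653


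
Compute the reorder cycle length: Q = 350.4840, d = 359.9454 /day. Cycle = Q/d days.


Cycle = 350.4840 / 359.9454 = 0.9737

0.9737 days


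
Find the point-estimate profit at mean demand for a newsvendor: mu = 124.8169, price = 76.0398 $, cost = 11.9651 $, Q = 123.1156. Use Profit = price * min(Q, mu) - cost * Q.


Sales at mu = min(123.1156, 124.8169) = 123.1156
Revenue = 76.0398 * 123.1156 = 9361.6856
Total cost = 11.9651 * 123.1156 = 1473.0905
Profit = 9361.6856 - 1473.0905 = 7888.5951

7888.5951 $


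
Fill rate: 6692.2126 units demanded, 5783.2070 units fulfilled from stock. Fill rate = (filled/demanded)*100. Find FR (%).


FR = 5783.2070 / 6692.2126 * 100 = 86.4170

86.4170%


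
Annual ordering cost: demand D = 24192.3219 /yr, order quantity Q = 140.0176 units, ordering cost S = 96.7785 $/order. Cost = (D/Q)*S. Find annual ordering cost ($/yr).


Number of orders = D/Q = 172.7806
Cost = 172.7806 * 96.7785 = 16721.4452

16721.4452 $/yr


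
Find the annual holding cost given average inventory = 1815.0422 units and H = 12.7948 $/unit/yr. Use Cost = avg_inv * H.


Cost = 1815.0422 * 12.7948 = 23223.1019

23223.1019 $/yr


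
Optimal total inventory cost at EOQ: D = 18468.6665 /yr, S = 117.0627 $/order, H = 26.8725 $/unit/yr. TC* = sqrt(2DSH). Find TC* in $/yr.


2*D*S*H = 116196258.2067
TC* = sqrt(116196258.2067) = 10779.4368

10779.4368 $/yr


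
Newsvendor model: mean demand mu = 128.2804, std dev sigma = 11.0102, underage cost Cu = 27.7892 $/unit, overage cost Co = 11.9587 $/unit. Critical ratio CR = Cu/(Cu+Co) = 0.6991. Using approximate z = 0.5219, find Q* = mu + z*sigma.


CR = Cu/(Cu+Co) = 27.7892/(27.7892+11.9587) = 0.6991
z = 0.5219
Q* = 128.2804 + 0.5219 * 11.0102 = 134.0266

134.0266 units


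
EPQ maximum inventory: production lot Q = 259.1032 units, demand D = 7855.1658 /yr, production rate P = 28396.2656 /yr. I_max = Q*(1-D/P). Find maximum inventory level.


D/P = 0.2766
1 - D/P = 0.7234
I_max = 259.1032 * 0.7234 = 187.4283

187.4283 units


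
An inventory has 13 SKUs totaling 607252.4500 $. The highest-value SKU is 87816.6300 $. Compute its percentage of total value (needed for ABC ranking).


Top item = 87816.6300
Total = 607252.4500
Percentage = 87816.6300 / 607252.4500 * 100 = 14.4613

14.4613%


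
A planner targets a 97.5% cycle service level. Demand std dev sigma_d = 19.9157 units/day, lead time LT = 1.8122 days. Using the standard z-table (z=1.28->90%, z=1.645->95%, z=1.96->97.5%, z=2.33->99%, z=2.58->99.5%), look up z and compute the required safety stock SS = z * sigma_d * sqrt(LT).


From the table, SL = 97.5% corresponds to z = 1.96
sqrt(LT) = sqrt(1.8122) = 1.3462
SS = 1.96 * 19.9157 * 1.3462 = 52.5478

52.5478 units


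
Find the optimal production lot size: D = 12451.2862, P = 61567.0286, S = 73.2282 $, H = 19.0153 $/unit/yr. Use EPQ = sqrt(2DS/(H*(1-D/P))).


1 - D/P = 1 - 0.2022 = 0.7978
H*(1-D/P) = 15.1697
2DS = 1823570.5522
EPQ = sqrt(120211.7362) = 346.7156

346.7156 units


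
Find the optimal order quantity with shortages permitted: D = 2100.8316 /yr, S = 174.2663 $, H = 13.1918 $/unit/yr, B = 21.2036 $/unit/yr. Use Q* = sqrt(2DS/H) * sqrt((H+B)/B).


sqrt(2DS/H) = 235.5946
sqrt((H+B)/B) = 1.2736
Q* = 235.5946 * 1.2736 = 300.0618

300.0618 units


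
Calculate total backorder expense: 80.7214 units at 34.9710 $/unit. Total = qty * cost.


Total = 80.7214 * 34.9710 = 2822.9081

2822.9081 $


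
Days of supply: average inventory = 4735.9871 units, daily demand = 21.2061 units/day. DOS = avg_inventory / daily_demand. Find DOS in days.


DOS = 4735.9871 / 21.2061 = 223.3314

223.3314 days


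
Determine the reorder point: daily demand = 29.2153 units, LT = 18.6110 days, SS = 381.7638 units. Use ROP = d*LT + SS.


d*LT = 29.2153 * 18.6110 = 543.7259
ROP = 543.7259 + 381.7638 = 925.4897

925.4897 units


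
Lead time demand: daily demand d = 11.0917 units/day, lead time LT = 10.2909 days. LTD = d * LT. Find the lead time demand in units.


LTD = 11.0917 * 10.2909 = 114.1436

114.1436 units


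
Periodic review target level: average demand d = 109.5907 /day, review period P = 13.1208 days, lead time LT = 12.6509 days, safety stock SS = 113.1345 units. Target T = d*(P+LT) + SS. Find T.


P + LT = 25.7717
d*(P+LT) = 109.5907 * 25.7717 = 2824.3386
T = 2824.3386 + 113.1345 = 2937.4731

2937.4731 units


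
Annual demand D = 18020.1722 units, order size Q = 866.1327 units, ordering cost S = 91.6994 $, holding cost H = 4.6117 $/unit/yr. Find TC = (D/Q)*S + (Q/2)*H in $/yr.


Ordering cost = D*S/Q = 1907.8358
Holding cost = Q*H/2 = 1997.1721
TC = 1907.8358 + 1997.1721 = 3905.0079

3905.0079 $/yr


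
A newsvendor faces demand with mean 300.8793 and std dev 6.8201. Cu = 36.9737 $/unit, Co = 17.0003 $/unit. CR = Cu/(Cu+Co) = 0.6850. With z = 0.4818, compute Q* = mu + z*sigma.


CR = Cu/(Cu+Co) = 36.9737/(36.9737+17.0003) = 0.6850
z = 0.4818
Q* = 300.8793 + 0.4818 * 6.8201 = 304.1652

304.1652 units


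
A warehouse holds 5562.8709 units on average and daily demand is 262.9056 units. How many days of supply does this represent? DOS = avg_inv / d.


DOS = 5562.8709 / 262.9056 = 21.1592

21.1592 days


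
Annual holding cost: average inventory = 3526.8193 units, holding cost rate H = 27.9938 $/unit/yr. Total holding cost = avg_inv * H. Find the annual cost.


Cost = 3526.8193 * 27.9938 = 98729.0741

98729.0741 $/yr


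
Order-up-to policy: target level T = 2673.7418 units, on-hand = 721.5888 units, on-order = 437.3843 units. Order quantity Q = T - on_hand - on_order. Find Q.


Inventory position = OH + OO = 721.5888 + 437.3843 = 1158.9731
Q = 2673.7418 - 1158.9731 = 1514.7687

1514.7687 units


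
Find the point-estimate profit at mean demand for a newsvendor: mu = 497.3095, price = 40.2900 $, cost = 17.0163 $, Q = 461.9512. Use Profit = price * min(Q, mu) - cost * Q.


Sales at mu = min(461.9512, 497.3095) = 461.9512
Revenue = 40.2900 * 461.9512 = 18612.0138
Total cost = 17.0163 * 461.9512 = 7860.7002
Profit = 18612.0138 - 7860.7002 = 10751.3136

10751.3136 $


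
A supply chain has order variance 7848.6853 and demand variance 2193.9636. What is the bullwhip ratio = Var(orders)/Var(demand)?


BW = 7848.6853 / 2193.9636 = 3.5774

3.5774


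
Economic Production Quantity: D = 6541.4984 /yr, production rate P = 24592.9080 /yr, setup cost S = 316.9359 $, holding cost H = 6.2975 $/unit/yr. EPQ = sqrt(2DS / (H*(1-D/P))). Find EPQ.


1 - D/P = 1 - 0.2660 = 0.7340
H*(1-D/P) = 4.6224
2DS = 4146471.3655
EPQ = sqrt(897034.7322) = 947.1192

947.1192 units


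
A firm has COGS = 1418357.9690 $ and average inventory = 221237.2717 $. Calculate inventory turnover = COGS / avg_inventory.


Turnover = 1418357.9690 / 221237.2717 = 6.4110

6.4110


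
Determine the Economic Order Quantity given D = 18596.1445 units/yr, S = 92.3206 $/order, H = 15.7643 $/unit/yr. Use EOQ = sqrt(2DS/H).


2*D*S = 2 * 18596.1445 * 92.3206 = 3433614.4359
2*D*S/H = 217809.5086
EOQ = sqrt(217809.5086) = 466.7007

466.7007 units


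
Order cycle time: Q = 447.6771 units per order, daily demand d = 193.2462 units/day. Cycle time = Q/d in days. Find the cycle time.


Cycle = 447.6771 / 193.2462 = 2.3166

2.3166 days


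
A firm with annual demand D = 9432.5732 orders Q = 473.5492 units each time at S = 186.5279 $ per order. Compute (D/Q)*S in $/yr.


Number of orders = D/Q = 19.9189
Cost = 19.9189 * 186.5279 = 3715.4282

3715.4282 $/yr


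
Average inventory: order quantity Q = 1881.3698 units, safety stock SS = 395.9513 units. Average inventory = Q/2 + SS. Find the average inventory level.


Q/2 = 940.6849
Avg = 940.6849 + 395.9513 = 1336.6362

1336.6362 units


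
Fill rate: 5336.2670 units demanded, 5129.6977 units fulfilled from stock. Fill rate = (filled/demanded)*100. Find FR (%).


FR = 5129.6977 / 5336.2670 * 100 = 96.1290

96.1290%


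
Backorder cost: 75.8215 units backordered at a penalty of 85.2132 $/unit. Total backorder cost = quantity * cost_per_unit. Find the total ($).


Total = 75.8215 * 85.2132 = 6460.9926

6460.9926 $


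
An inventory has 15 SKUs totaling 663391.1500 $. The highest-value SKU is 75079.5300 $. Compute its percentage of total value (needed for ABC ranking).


Top item = 75079.5300
Total = 663391.1500
Percentage = 75079.5300 / 663391.1500 * 100 = 11.3175

11.3175%


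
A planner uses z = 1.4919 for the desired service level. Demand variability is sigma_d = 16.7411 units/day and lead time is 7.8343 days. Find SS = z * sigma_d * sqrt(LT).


sqrt(LT) = sqrt(7.8343) = 2.7990
SS = 1.4919 * 16.7411 * 2.7990 = 69.9075

69.9075 units


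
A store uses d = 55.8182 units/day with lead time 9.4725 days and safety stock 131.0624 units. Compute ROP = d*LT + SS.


d*LT = 55.8182 * 9.4725 = 528.7379
ROP = 528.7379 + 131.0624 = 659.8003

659.8003 units


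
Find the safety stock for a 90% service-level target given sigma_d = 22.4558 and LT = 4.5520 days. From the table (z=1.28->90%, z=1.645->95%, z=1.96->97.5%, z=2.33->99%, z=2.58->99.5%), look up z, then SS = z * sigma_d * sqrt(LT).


From the table, SL = 90% corresponds to z = 1.28
sqrt(LT) = sqrt(4.5520) = 2.1335
SS = 1.28 * 22.4558 * 2.1335 = 61.3253

61.3253 units


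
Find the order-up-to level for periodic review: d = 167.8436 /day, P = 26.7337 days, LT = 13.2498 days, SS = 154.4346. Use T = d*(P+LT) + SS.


P + LT = 39.9835
d*(P+LT) = 167.8436 * 39.9835 = 6710.9746
T = 6710.9746 + 154.4346 = 6865.4092

6865.4092 units


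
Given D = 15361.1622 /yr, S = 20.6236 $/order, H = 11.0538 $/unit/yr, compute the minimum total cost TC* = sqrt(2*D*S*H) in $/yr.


2*D*S*H = 7003742.1697
TC* = sqrt(7003742.1697) = 2646.4584

2646.4584 $/yr


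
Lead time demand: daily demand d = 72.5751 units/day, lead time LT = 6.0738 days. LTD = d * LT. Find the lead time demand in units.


LTD = 72.5751 * 6.0738 = 440.8066

440.8066 units


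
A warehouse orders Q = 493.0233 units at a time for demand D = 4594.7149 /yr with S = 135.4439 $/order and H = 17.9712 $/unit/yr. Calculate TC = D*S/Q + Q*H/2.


Ordering cost = D*S/Q = 1262.2651
Holding cost = Q*H/2 = 4430.1102
TC = 1262.2651 + 4430.1102 = 5692.3753

5692.3753 $/yr


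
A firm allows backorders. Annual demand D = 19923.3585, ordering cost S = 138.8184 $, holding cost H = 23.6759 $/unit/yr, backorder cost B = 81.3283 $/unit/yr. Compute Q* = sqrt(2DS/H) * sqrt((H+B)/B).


sqrt(2DS/H) = 483.3554
sqrt((H+B)/B) = 1.1363
Q* = 483.3554 * 1.1363 = 549.2234

549.2234 units


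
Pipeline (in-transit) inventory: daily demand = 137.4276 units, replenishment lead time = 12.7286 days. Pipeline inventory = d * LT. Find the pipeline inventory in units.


Pipeline = 137.4276 * 12.7286 = 1749.2609

1749.2609 units


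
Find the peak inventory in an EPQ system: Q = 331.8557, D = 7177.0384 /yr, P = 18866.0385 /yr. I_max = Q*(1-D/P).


D/P = 0.3804
1 - D/P = 0.6196
I_max = 331.8557 * 0.6196 = 205.6108

205.6108 units


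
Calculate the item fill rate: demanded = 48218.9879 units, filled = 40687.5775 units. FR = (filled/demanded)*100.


FR = 40687.5775 / 48218.9879 * 100 = 84.3808

84.3808%


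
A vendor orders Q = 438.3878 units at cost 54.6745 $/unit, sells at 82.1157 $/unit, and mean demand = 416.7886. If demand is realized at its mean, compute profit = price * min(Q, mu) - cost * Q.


Sales at mu = min(438.3878, 416.7886) = 416.7886
Revenue = 82.1157 * 416.7886 = 34224.8876
Total cost = 54.6745 * 438.3878 = 23968.6338
Profit = 34224.8876 - 23968.6338 = 10256.2539

10256.2539 $


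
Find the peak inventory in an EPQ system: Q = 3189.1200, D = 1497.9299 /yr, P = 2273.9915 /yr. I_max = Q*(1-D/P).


D/P = 0.6587
1 - D/P = 0.3413
I_max = 3189.1200 * 0.3413 = 1088.3742

1088.3742 units


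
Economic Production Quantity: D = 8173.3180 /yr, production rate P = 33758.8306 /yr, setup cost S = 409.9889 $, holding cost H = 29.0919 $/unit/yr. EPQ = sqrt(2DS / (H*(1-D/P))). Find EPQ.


1 - D/P = 1 - 0.2421 = 0.7579
H*(1-D/P) = 22.0485
2DS = 6701939.3123
EPQ = sqrt(303963.6681) = 551.3290

551.3290 units


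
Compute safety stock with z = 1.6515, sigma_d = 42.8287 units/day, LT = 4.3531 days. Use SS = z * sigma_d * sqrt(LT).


sqrt(LT) = sqrt(4.3531) = 2.0864
SS = 1.6515 * 42.8287 * 2.0864 = 147.5750

147.5750 units


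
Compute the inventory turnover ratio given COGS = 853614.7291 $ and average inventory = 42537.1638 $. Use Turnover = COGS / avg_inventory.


Turnover = 853614.7291 / 42537.1638 = 20.0675

20.0675


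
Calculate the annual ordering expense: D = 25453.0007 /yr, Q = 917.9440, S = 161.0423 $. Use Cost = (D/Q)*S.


Number of orders = D/Q = 27.7283
Cost = 27.7283 * 161.0423 = 4465.4247

4465.4247 $/yr


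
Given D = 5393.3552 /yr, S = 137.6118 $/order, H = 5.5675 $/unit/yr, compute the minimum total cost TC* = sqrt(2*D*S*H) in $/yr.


2*D*S*H = 8264278.0460
TC* = sqrt(8264278.0460) = 2874.7657

2874.7657 $/yr


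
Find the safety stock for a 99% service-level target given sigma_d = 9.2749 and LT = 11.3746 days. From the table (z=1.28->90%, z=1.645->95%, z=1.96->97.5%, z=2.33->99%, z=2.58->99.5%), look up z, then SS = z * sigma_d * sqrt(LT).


From the table, SL = 99% corresponds to z = 2.33
sqrt(LT) = sqrt(11.3746) = 3.3726
SS = 2.33 * 9.2749 * 3.3726 = 72.8842

72.8842 units


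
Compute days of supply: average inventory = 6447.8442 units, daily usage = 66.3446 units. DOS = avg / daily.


DOS = 6447.8442 / 66.3446 = 97.1872

97.1872 days


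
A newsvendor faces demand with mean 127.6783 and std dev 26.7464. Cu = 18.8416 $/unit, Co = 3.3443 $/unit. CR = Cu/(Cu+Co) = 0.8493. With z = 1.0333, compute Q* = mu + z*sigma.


CR = Cu/(Cu+Co) = 18.8416/(18.8416+3.3443) = 0.8493
z = 1.0333
Q* = 127.6783 + 1.0333 * 26.7464 = 155.3154

155.3154 units


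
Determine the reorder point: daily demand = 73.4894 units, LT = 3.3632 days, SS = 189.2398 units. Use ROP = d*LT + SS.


d*LT = 73.4894 * 3.3632 = 247.1596
ROP = 247.1596 + 189.2398 = 436.3994

436.3994 units


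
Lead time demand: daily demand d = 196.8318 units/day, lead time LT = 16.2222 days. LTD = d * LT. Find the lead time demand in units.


LTD = 196.8318 * 16.2222 = 3193.0448

3193.0448 units


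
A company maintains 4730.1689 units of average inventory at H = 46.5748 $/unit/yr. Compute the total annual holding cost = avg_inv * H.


Cost = 4730.1689 * 46.5748 = 220306.6705

220306.6705 $/yr


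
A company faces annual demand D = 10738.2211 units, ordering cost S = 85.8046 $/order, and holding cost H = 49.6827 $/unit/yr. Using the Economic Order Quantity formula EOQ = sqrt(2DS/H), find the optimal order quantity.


2*D*S = 2 * 10738.2211 * 85.8046 = 1842777.5324
2*D*S/H = 37090.9297
EOQ = sqrt(37090.9297) = 192.5901

192.5901 units


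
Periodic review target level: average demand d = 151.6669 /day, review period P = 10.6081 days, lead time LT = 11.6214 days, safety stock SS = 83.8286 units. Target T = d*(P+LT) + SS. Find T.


P + LT = 22.2295
d*(P+LT) = 151.6669 * 22.2295 = 3371.4794
T = 3371.4794 + 83.8286 = 3455.3080

3455.3080 units


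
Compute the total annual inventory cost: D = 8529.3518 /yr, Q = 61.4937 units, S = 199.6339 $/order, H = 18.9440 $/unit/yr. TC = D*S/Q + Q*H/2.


Ordering cost = D*S/Q = 27689.7920
Holding cost = Q*H/2 = 582.4683
TC = 27689.7920 + 582.4683 = 28272.2604

28272.2604 $/yr


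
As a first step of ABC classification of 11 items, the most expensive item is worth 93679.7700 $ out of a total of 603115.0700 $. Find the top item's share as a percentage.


Top item = 93679.7700
Total = 603115.0700
Percentage = 93679.7700 / 603115.0700 * 100 = 15.5327

15.5327%


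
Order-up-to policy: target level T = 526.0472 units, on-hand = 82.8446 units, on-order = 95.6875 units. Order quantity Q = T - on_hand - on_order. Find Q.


Inventory position = OH + OO = 82.8446 + 95.6875 = 178.5321
Q = 526.0472 - 178.5321 = 347.5151

347.5151 units


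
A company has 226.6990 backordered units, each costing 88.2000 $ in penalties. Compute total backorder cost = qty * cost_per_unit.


Total = 226.6990 * 88.2000 = 19994.8518

19994.8518 $


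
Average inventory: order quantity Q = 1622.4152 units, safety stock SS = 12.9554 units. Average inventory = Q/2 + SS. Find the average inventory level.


Q/2 = 811.2076
Avg = 811.2076 + 12.9554 = 824.1630

824.1630 units


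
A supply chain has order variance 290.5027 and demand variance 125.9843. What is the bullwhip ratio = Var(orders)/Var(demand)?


BW = 290.5027 / 125.9843 = 2.3059

2.3059


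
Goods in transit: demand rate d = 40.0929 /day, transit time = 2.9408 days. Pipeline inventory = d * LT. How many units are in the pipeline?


Pipeline = 40.0929 * 2.9408 = 117.9052

117.9052 units


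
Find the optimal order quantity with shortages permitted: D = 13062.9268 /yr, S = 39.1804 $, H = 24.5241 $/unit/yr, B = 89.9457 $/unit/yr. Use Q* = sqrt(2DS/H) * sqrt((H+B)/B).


sqrt(2DS/H) = 204.3022
sqrt((H+B)/B) = 1.1281
Q* = 204.3022 * 1.1281 = 230.4774

230.4774 units


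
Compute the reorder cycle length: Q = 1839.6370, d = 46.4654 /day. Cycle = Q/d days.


Cycle = 1839.6370 / 46.4654 = 39.5915

39.5915 days


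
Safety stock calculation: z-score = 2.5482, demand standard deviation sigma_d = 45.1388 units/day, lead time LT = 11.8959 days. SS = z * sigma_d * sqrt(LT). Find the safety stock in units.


sqrt(LT) = sqrt(11.8959) = 3.4490
SS = 2.5482 * 45.1388 * 3.4490 = 396.7182

396.7182 units


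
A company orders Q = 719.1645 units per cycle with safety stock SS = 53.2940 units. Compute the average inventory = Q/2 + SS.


Q/2 = 359.5822
Avg = 359.5822 + 53.2940 = 412.8762

412.8762 units


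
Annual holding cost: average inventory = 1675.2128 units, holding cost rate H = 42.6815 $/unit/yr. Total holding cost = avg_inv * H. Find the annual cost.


Cost = 1675.2128 * 42.6815 = 71500.5951

71500.5951 $/yr


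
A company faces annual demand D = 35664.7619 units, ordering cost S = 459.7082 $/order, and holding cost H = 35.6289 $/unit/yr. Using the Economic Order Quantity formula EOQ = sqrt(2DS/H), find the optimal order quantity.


2*D*S = 2 * 35664.7619 * 459.7082 = 32790766.9930
2*D*S/H = 920341.8290
EOQ = sqrt(920341.8290) = 959.3445

959.3445 units


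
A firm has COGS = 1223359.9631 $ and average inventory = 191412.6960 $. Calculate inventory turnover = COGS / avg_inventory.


Turnover = 1223359.9631 / 191412.6960 = 6.3912

6.3912


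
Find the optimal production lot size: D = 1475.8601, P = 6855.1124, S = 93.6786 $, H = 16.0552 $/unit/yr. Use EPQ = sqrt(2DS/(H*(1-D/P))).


1 - D/P = 1 - 0.2153 = 0.7847
H*(1-D/P) = 12.5986
2DS = 276513.0159
EPQ = sqrt(21947.8774) = 148.1482

148.1482 units


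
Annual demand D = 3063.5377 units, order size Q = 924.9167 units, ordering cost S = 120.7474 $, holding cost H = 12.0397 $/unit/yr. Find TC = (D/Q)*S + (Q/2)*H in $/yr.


Ordering cost = D*S/Q = 399.9433
Holding cost = Q*H/2 = 5567.8598
TC = 399.9433 + 5567.8598 = 5967.8031

5967.8031 $/yr
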